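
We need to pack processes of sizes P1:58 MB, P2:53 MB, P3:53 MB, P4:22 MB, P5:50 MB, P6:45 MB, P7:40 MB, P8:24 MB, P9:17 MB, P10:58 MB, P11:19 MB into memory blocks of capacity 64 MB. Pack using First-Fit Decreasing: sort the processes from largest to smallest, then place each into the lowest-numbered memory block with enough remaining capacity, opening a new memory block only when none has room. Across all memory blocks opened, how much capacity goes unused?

Sorted descending: 58, 58, 53, 53, 50, 45, 40, 24, 22, 19, 17.
Put 58 MB in memory block 1; 6 MB remain.
Put 58 MB in memory block 2; 6 MB remain.
Put 53 MB in memory block 3; 11 MB remain.
Put 53 MB in memory block 4; 11 MB remain.
Put 50 MB in memory block 5; 14 MB remain.
Put 45 MB in memory block 6; 19 MB remain.
Put 40 MB in memory block 7; 24 MB remain.
Put 24 MB in memory block 7; 0 MB remain.
Put 22 MB in memory block 8; 42 MB remain.
Put 19 MB in memory block 6; 0 MB remain.
Put 17 MB in memory block 8; 25 MB remain.
8 memory blocks × 64 MB = 512 MB; used 439 MB; unused 73 MB.

73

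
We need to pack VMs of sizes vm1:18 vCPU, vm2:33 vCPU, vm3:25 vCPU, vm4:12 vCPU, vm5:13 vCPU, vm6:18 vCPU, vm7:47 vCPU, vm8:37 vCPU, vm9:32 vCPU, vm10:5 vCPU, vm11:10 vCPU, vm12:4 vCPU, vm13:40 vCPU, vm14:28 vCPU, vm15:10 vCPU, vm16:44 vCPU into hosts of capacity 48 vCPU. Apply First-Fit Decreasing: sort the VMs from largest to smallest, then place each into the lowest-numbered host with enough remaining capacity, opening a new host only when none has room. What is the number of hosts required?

9 hosts

Sorted descending: 47, 44, 40, 37, 33, 32, 28, 25, 18, 18, 13, 12, 10, 10, 5, 4.
host 1: place 47 vCPU, 1 vCPU left
host 2: place 44 vCPU, 4 vCPU left
host 3: place 40 vCPU, 8 vCPU left
host 4: place 37 vCPU, 11 vCPU left
host 5: place 33 vCPU, 15 vCPU left
host 6: place 32 vCPU, 16 vCPU left
host 7: place 28 vCPU, 20 vCPU left
host 8: place 25 vCPU, 23 vCPU left
host 7: place 18 vCPU, 2 vCPU left
host 8: place 18 vCPU, 5 vCPU left
host 5: place 13 vCPU, 2 vCPU left
host 6: place 12 vCPU, 4 vCPU left
host 4: place 10 vCPU, 1 vCPU left
host 9: place 10 vCPU, 38 vCPU left
host 3: place 5 vCPU, 3 vCPU left
host 2: place 4 vCPU, 0 vCPU left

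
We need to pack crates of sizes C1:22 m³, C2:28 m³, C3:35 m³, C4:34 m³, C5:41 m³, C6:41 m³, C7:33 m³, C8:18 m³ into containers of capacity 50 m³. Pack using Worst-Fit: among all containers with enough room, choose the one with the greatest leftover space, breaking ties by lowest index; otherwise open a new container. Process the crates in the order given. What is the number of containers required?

7

container 1: place C1 (22 m³), 28 m³ left
container 1: place C2 (28 m³), 0 m³ left
container 2: place C3 (35 m³), 15 m³ left
container 3: place C4 (34 m³), 16 m³ left
container 4: place C5 (41 m³), 9 m³ left
container 5: place C6 (41 m³), 9 m³ left
container 6: place C7 (33 m³), 17 m³ left
container 7: place C8 (18 m³), 32 m³ left
Final containers: [22,28] [35] [34] [41] [41] [33] [18].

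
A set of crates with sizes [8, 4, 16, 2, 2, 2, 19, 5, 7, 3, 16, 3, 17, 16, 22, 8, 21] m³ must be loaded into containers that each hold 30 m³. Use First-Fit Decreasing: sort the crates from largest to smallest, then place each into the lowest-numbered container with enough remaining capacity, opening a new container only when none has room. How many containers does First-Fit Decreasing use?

7 containers

Sorted descending: 22, 21, 19, 17, 16, 16, 16, 8, 8, 7, 5, 4, 3, 3, 2, 2, 2.
container 1: place 22 m³, 8 m³ left
container 2: place 21 m³, 9 m³ left
container 3: place 19 m³, 11 m³ left
container 4: place 17 m³, 13 m³ left
container 5: place 16 m³, 14 m³ left
container 6: place 16 m³, 14 m³ left
container 7: place 16 m³, 14 m³ left
container 1: place 8 m³, 0 m³ left
container 2: place 8 m³, 1 m³ left
container 3: place 7 m³, 4 m³ left
container 4: place 5 m³, 8 m³ left
container 3: place 4 m³, 0 m³ left
container 4: place 3 m³, 5 m³ left
container 4: place 3 m³, 2 m³ left
container 4: place 2 m³, 0 m³ left
container 5: place 2 m³, 12 m³ left
container 5: place 2 m³, 10 m³ left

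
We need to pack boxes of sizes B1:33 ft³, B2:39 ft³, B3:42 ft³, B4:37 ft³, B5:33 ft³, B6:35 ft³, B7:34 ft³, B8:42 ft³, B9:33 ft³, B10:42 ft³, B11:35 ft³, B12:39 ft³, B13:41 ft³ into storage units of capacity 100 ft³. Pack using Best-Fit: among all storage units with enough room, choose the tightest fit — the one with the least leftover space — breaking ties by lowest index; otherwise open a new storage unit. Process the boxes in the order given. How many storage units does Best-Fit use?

B1 (33 ft³) → storage unit 1 (remaining 67 ft³)
B2 (39 ft³) → storage unit 1 (remaining 28 ft³)
B3 (42 ft³) → storage unit 2 (remaining 58 ft³)
B4 (37 ft³) → storage unit 2 (remaining 21 ft³)
B5 (33 ft³) → storage unit 3 (remaining 67 ft³)
B6 (35 ft³) → storage unit 3 (remaining 32 ft³)
B7 (34 ft³) → storage unit 4 (remaining 66 ft³)
B8 (42 ft³) → storage unit 4 (remaining 24 ft³)
B9 (33 ft³) → storage unit 5 (remaining 67 ft³)
B10 (42 ft³) → storage unit 5 (remaining 25 ft³)
B11 (35 ft³) → storage unit 6 (remaining 65 ft³)
B12 (39 ft³) → storage unit 6 (remaining 26 ft³)
B13 (41 ft³) → storage unit 7 (remaining 59 ft³)
Final storage units: [33,39] [42,37] [33,35] [34,42] [33,42] [35,39] [41].

7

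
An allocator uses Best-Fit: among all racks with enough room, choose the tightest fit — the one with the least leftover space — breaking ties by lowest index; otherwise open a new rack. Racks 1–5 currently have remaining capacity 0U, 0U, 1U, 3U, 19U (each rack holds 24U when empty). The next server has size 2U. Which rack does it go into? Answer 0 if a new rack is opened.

4

Racks with room: rack 4 (3U), rack 5 (19U).
Tightest fit is rack 4 with 3U free.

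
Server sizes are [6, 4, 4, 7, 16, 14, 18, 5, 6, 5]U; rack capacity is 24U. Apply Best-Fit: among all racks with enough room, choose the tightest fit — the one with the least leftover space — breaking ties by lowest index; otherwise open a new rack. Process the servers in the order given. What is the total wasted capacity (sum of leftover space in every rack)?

rack 1: place 6U, 18U left
rack 1: place 4U, 14U left
rack 1: place 4U, 10U left
rack 1: place 7U, 3U left
rack 2: place 16U, 8U left
rack 3: place 14U, 10U left
rack 4: place 18U, 6U left
rack 4: place 5U, 1U left
rack 2: place 6U, 2U left
rack 3: place 5U, 5U left
4 racks × 24U = 96U; used 85U; unused 11U.

11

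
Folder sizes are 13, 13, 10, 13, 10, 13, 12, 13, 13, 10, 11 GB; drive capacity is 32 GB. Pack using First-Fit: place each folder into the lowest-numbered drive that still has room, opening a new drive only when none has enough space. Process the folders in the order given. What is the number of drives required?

Put 13 GB in drive 1; 19 GB remain.
Put 13 GB in drive 1; 6 GB remain.
Put 10 GB in drive 2; 22 GB remain.
Put 13 GB in drive 2; 9 GB remain.
Put 10 GB in drive 3; 22 GB remain.
Put 13 GB in drive 3; 9 GB remain.
Put 12 GB in drive 4; 20 GB remain.
Put 13 GB in drive 4; 7 GB remain.
Put 13 GB in drive 5; 19 GB remain.
Put 10 GB in drive 5; 9 GB remain.
Put 11 GB in drive 6; 21 GB remain.

6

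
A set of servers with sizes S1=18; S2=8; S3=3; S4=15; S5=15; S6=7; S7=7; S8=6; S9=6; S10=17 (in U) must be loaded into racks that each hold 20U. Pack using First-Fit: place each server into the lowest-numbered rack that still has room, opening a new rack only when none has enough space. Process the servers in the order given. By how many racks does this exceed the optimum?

0

First-Fit: [18] [8,3,7] [15] [15] [7,6,6] [17] → 6 racks.
Total size 102U; any packing needs at least ⌈102/20⌉ = 6 racks.
So 6 is already optimal.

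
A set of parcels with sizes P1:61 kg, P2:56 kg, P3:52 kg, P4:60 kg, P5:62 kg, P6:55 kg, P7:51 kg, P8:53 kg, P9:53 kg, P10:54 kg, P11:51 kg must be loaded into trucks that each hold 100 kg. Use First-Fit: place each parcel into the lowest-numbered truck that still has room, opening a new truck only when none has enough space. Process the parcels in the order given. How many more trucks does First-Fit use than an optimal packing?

0

First-Fit: [61] [56] [52] [60] [62] [55] [51] [53] [53] [54] [51] → 11 trucks.
11 parcels exceed 50 kg (half the capacity), and no two of those can share a truck, so at least 11 trucks are needed.
So 11 is already optimal.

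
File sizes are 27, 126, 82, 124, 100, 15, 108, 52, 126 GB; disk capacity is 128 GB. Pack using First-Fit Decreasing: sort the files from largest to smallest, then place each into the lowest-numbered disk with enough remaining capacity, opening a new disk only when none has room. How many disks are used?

7

Sorted descending: 126, 126, 124, 108, 100, 82, 52, 27, 15.
disk 1: place 126 GB, 2 GB left
disk 2: place 126 GB, 2 GB left
disk 3: place 124 GB, 4 GB left
disk 4: place 108 GB, 20 GB left
disk 5: place 100 GB, 28 GB left
disk 6: place 82 GB, 46 GB left
disk 7: place 52 GB, 76 GB left
disk 5: place 27 GB, 1 GB left
disk 4: place 15 GB, 5 GB left
Final disks: [126] [126] [124] [108,15] [100,27] [82] [52].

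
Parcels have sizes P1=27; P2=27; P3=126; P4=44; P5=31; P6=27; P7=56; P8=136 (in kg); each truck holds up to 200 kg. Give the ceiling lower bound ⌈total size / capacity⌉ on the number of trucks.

Total size = 27 + 27 + 126 + 44 + 31 + 27 + 56 + 136 = 474 kg.
⌈474 / 200⌉ = 3.

3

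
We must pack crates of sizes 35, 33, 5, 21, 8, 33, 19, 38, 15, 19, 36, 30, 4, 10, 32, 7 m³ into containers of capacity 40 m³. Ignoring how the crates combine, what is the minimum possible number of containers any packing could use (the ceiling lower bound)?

9

Total size = 35 + 33 + 5 + 21 + 8 + 33 + 19 + 38 + 15 + 19 + 36 + 30 + 4 + 10 + 32 + 7 = 345 m³.
⌈345 / 40⌉ = 9.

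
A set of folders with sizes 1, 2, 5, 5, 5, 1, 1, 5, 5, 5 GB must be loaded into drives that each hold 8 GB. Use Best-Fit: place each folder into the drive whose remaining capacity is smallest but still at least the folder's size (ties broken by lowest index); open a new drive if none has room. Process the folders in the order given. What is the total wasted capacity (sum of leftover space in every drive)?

drive 1: place 1 GB, 7 GB left
drive 1: place 2 GB, 5 GB left
drive 1: place 5 GB, 0 GB left
drive 2: place 5 GB, 3 GB left
drive 3: place 5 GB, 3 GB left
drive 2: place 1 GB, 2 GB left
drive 2: place 1 GB, 1 GB left
drive 4: place 5 GB, 3 GB left
drive 5: place 5 GB, 3 GB left
drive 6: place 5 GB, 3 GB left
6 drives × 8 GB = 48 GB; used 35 GB; unused 13 GB.

13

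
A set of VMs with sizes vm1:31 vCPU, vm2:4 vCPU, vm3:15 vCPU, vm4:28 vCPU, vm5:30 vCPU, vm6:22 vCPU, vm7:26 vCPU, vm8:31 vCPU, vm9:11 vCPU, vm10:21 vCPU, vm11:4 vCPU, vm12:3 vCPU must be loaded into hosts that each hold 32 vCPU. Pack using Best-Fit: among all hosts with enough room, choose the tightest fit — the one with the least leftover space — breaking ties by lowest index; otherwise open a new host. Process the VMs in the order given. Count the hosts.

8 hosts

host 1: place vm1 (31 vCPU), 1 vCPU left
host 2: place vm2 (4 vCPU), 28 vCPU left
host 2: place vm3 (15 vCPU), 13 vCPU left
host 3: place vm4 (28 vCPU), 4 vCPU left
host 4: place vm5 (30 vCPU), 2 vCPU left
host 5: place vm6 (22 vCPU), 10 vCPU left
host 6: place vm7 (26 vCPU), 6 vCPU left
host 7: place vm8 (31 vCPU), 1 vCPU left
host 2: place vm9 (11 vCPU), 2 vCPU left
host 8: place vm10 (21 vCPU), 11 vCPU left
host 3: place vm11 (4 vCPU), 0 vCPU left
host 6: place vm12 (3 vCPU), 3 vCPU left
Final hosts: [31] [4,15,11] [28,4] [30] [22] [26,3] [31] [21].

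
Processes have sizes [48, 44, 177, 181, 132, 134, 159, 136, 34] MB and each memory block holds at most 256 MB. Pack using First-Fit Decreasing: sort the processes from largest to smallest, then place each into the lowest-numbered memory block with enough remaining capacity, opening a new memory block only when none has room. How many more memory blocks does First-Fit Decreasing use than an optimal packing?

First-Fit Decreasing: [181,48] [177,44,34] [159] [136] [134] [132] → 6 memory blocks.
6 processes exceed 128 MB (half the capacity), and no two of those can share a memory block, so at least 6 memory blocks are needed.
So 6 is already optimal.

0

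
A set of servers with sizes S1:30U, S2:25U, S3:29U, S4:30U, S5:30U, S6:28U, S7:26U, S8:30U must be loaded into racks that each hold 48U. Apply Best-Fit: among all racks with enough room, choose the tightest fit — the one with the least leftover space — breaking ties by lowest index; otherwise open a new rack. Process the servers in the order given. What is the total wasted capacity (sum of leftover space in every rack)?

S1 (30U) → rack 1 (remaining 18U)
S2 (25U) → rack 2 (remaining 23U)
S3 (29U) → rack 3 (remaining 19U)
S4 (30U) → rack 4 (remaining 18U)
S5 (30U) → rack 5 (remaining 18U)
S6 (28U) → rack 6 (remaining 20U)
S7 (26U) → rack 7 (remaining 22U)
S8 (30U) → rack 8 (remaining 18U)
8 racks × 48U = 384U; used 228U; unused 156U.

156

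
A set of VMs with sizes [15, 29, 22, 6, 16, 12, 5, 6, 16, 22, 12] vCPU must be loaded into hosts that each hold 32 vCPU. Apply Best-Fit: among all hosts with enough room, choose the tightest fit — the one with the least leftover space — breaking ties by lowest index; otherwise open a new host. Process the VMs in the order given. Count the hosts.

15 vCPU → host 1 (remaining 17 vCPU)
29 vCPU → host 2 (remaining 3 vCPU)
22 vCPU → host 3 (remaining 10 vCPU)
6 vCPU → host 3 (remaining 4 vCPU)
16 vCPU → host 1 (remaining 1 vCPU)
12 vCPU → host 4 (remaining 20 vCPU)
5 vCPU → host 4 (remaining 15 vCPU)
6 vCPU → host 4 (remaining 9 vCPU)
16 vCPU → host 5 (remaining 16 vCPU)
22 vCPU → host 6 (remaining 10 vCPU)
12 vCPU → host 5 (remaining 4 vCPU)
Final hosts: [15,16] [29] [22,6] [12,5,6] [16,12] [22].

6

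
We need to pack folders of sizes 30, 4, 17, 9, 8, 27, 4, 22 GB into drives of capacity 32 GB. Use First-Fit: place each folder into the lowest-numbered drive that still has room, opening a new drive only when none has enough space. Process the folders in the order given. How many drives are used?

5

Put 30 GB in drive 1; 2 GB remain.
Put 4 GB in drive 2; 28 GB remain.
Put 17 GB in drive 2; 11 GB remain.
Put 9 GB in drive 2; 2 GB remain.
Put 8 GB in drive 3; 24 GB remain.
Put 27 GB in drive 4; 5 GB remain.
Put 4 GB in drive 3; 20 GB remain.
Put 22 GB in drive 5; 10 GB remain.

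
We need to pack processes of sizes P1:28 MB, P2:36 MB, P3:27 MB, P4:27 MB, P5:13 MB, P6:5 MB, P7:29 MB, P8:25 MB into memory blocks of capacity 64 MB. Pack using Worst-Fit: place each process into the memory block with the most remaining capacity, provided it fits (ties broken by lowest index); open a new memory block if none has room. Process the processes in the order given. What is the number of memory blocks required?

memory block 1: place P1 (28 MB), 36 MB left
memory block 1: place P2 (36 MB), 0 MB left
memory block 2: place P3 (27 MB), 37 MB left
memory block 2: place P4 (27 MB), 10 MB left
memory block 3: place P5 (13 MB), 51 MB left
memory block 3: place P6 (5 MB), 46 MB left
memory block 3: place P7 (29 MB), 17 MB left
memory block 4: place P8 (25 MB), 39 MB left

4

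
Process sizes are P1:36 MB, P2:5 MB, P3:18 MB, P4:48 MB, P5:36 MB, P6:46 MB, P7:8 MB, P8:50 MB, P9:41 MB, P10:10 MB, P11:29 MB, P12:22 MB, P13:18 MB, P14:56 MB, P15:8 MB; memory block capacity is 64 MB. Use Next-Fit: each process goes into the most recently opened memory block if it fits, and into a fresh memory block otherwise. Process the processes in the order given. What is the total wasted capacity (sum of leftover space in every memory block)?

P1 (36 MB) → memory block 1 (remaining 28 MB)
P2 (5 MB) → memory block 1 (remaining 23 MB)
P3 (18 MB) → memory block 1 (remaining 5 MB)
P4 (48 MB) → memory block 2 (remaining 16 MB)
P5 (36 MB) → memory block 3 (remaining 28 MB)
P6 (46 MB) → memory block 4 (remaining 18 MB)
P7 (8 MB) → memory block 4 (remaining 10 MB)
P8 (50 MB) → memory block 5 (remaining 14 MB)
P9 (41 MB) → memory block 6 (remaining 23 MB)
P10 (10 MB) → memory block 6 (remaining 13 MB)
P11 (29 MB) → memory block 7 (remaining 35 MB)
P12 (22 MB) → memory block 7 (remaining 13 MB)
P13 (18 MB) → memory block 8 (remaining 46 MB)
P14 (56 MB) → memory block 9 (remaining 8 MB)
P15 (8 MB) → memory block 9 (remaining 0 MB)
9 memory blocks × 64 MB = 576 MB; used 431 MB; unused 145 MB.

145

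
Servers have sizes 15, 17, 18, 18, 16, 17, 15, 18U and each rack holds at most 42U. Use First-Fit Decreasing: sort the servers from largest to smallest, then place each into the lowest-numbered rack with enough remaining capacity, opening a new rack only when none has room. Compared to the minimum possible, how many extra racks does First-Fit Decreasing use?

0

First-Fit Decreasing: [18,18] [18,17] [17,16] [15,15] → 4 racks.
Total size 134U; any packing needs at least ⌈134/42⌉ = 4 racks.
So 4 is already optimal.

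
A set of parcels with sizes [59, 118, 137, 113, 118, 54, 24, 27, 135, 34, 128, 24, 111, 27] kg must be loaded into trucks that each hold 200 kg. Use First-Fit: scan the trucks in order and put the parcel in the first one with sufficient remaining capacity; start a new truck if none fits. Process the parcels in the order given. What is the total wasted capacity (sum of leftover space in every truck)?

291

59 kg → truck 1 (remaining 141 kg)
118 kg → truck 1 (remaining 23 kg)
137 kg → truck 2 (remaining 63 kg)
113 kg → truck 3 (remaining 87 kg)
118 kg → truck 4 (remaining 82 kg)
54 kg → truck 2 (remaining 9 kg)
24 kg → truck 3 (remaining 63 kg)
27 kg → truck 3 (remaining 36 kg)
135 kg → truck 5 (remaining 65 kg)
34 kg → truck 3 (remaining 2 kg)
128 kg → truck 6 (remaining 72 kg)
24 kg → truck 4 (remaining 58 kg)
111 kg → truck 7 (remaining 89 kg)
27 kg → truck 4 (remaining 31 kg)
7 trucks × 200 kg = 1400 kg; used 1109 kg; unused 291 kg.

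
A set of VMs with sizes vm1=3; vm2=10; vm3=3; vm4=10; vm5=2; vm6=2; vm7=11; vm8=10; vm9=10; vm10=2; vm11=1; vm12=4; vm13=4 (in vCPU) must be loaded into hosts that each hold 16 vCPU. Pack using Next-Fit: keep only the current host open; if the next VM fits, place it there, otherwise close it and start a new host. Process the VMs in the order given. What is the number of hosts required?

6 hosts

vm1 (3 vCPU) → host 1 (remaining 13 vCPU)
vm2 (10 vCPU) → host 1 (remaining 3 vCPU)
vm3 (3 vCPU) → host 1 (remaining 0 vCPU)
vm4 (10 vCPU) → host 2 (remaining 6 vCPU)
vm5 (2 vCPU) → host 2 (remaining 4 vCPU)
vm6 (2 vCPU) → host 2 (remaining 2 vCPU)
vm7 (11 vCPU) → host 3 (remaining 5 vCPU)
vm8 (10 vCPU) → host 4 (remaining 6 vCPU)
vm9 (10 vCPU) → host 5 (remaining 6 vCPU)
vm10 (2 vCPU) → host 5 (remaining 4 vCPU)
vm11 (1 vCPU) → host 5 (remaining 3 vCPU)
vm12 (4 vCPU) → host 6 (remaining 12 vCPU)
vm13 (4 vCPU) → host 6 (remaining 8 vCPU)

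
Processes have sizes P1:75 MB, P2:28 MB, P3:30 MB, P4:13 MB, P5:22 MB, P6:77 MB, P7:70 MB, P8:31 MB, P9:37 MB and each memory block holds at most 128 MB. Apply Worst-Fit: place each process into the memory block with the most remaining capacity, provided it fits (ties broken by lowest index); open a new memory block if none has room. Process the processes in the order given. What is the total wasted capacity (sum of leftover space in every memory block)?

129

P1 (75 MB) → memory block 1 (remaining 53 MB)
P2 (28 MB) → memory block 1 (remaining 25 MB)
P3 (30 MB) → memory block 2 (remaining 98 MB)
P4 (13 MB) → memory block 2 (remaining 85 MB)
P5 (22 MB) → memory block 2 (remaining 63 MB)
P6 (77 MB) → memory block 3 (remaining 51 MB)
P7 (70 MB) → memory block 4 (remaining 58 MB)
P8 (31 MB) → memory block 2 (remaining 32 MB)
P9 (37 MB) → memory block 4 (remaining 21 MB)
4 memory blocks × 128 MB = 512 MB; used 383 MB; unused 129 MB.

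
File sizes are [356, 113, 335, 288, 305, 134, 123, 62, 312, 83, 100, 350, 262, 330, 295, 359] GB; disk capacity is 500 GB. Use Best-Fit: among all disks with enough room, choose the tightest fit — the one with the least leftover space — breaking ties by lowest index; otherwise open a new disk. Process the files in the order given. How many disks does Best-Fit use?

Put 356 GB in disk 1; 144 GB remain.
Put 113 GB in disk 1; 31 GB remain.
Put 335 GB in disk 2; 165 GB remain.
Put 288 GB in disk 3; 212 GB remain.
Put 305 GB in disk 4; 195 GB remain.
Put 134 GB in disk 2; 31 GB remain.
Put 123 GB in disk 4; 72 GB remain.
Put 62 GB in disk 4; 10 GB remain.
Put 312 GB in disk 5; 188 GB remain.
Put 83 GB in disk 5; 105 GB remain.
Put 100 GB in disk 5; 5 GB remain.
Put 350 GB in disk 6; 150 GB remain.
Put 262 GB in disk 7; 238 GB remain.
Put 330 GB in disk 8; 170 GB remain.
Put 295 GB in disk 9; 205 GB remain.
Put 359 GB in disk 10; 141 GB remain.
Final disks: [356,113] [335,134] [288] [305,123,62] [312,83,100] [350] [262] [330] [295] [359].

10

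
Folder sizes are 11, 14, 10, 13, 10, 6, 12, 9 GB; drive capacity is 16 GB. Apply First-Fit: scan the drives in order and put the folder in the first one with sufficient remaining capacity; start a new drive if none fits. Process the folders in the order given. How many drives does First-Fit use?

7 drives

Put 11 GB in drive 1; 5 GB remain.
Put 14 GB in drive 2; 2 GB remain.
Put 10 GB in drive 3; 6 GB remain.
Put 13 GB in drive 4; 3 GB remain.
Put 10 GB in drive 5; 6 GB remain.
Put 6 GB in drive 3; 0 GB remain.
Put 12 GB in drive 6; 4 GB remain.
Put 9 GB in drive 7; 7 GB remain.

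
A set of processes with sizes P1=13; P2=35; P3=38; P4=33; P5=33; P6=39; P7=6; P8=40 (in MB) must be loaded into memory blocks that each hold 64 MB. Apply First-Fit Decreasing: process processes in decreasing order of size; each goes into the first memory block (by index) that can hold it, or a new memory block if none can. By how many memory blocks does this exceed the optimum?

First-Fit Decreasing: [40,13,6] [39] [38] [35] [33] [33] → 6 memory blocks.
6 processes exceed 32 MB (half the capacity), and no two of those can share a memory block, so at least 6 memory blocks are needed.
So 6 is already optimal.

0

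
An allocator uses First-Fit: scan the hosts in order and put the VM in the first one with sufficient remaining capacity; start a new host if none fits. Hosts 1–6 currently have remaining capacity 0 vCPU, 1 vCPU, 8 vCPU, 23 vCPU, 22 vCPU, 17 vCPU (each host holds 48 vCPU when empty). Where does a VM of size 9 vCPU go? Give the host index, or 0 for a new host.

4

Hosts with room: host 4 (23 vCPU), host 5 (22 vCPU), host 6 (17 vCPU).
The first with room is host 4.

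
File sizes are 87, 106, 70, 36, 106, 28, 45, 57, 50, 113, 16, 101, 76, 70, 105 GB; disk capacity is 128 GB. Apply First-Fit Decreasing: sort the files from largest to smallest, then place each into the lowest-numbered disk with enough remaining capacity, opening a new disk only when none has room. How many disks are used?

10 disks

Sorted descending: 113, 106, 106, 105, 101, 87, 76, 70, 70, 57, 50, 45, 36, 28, 16.
Put 113 GB in disk 1; 15 GB remain.
Put 106 GB in disk 2; 22 GB remain.
Put 106 GB in disk 3; 22 GB remain.
Put 105 GB in disk 4; 23 GB remain.
Put 101 GB in disk 5; 27 GB remain.
Put 87 GB in disk 6; 41 GB remain.
Put 76 GB in disk 7; 52 GB remain.
Put 70 GB in disk 8; 58 GB remain.
Put 70 GB in disk 9; 58 GB remain.
Put 57 GB in disk 8; 1 GB remain.
Put 50 GB in disk 7; 2 GB remain.
Put 45 GB in disk 9; 13 GB remain.
Put 36 GB in disk 6; 5 GB remain.
Put 28 GB in disk 10; 100 GB remain.
Put 16 GB in disk 2; 6 GB remain.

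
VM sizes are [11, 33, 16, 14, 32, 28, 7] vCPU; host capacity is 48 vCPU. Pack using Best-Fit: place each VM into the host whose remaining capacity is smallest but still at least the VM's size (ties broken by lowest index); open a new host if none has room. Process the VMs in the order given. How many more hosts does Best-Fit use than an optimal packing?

1

Best-Fit: [11,33] [16,14] [32,7] [28] → 4 hosts.
Total size 141 vCPU; any packing needs at least ⌈141/48⌉ = 3 hosts.
An optimal packing achieves that bound: [33,14] [32,16] [28,11,7] → 3 hosts.
Excess: 4 − 3 = 1.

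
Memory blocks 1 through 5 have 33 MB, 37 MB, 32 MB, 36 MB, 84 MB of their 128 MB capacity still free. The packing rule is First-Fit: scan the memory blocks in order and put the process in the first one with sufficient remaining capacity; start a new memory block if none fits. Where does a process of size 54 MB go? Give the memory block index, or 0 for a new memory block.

Memory blocks with room: memory block 5 (84 MB).
The first with room is memory block 5.

5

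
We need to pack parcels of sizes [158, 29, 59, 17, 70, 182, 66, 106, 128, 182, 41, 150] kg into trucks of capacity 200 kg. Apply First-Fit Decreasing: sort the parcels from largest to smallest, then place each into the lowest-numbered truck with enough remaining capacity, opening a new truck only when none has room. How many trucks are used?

Sorted descending: 182, 182, 158, 150, 128, 106, 70, 66, 59, 41, 29, 17.
182 kg → truck 1 (remaining 18 kg)
182 kg → truck 2 (remaining 18 kg)
158 kg → truck 3 (remaining 42 kg)
150 kg → truck 4 (remaining 50 kg)
128 kg → truck 5 (remaining 72 kg)
106 kg → truck 6 (remaining 94 kg)
70 kg → truck 5 (remaining 2 kg)
66 kg → truck 6 (remaining 28 kg)
59 kg → truck 7 (remaining 141 kg)
41 kg → truck 3 (remaining 1 kg)
29 kg → truck 4 (remaining 21 kg)
17 kg → truck 1 (remaining 1 kg)

7 trucks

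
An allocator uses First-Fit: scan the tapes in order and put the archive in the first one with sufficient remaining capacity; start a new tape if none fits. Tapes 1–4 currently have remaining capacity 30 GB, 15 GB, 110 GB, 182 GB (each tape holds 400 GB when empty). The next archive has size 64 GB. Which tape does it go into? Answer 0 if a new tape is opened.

3

Tapes with room: tape 3 (110 GB), tape 4 (182 GB).
The first with room is tape 3.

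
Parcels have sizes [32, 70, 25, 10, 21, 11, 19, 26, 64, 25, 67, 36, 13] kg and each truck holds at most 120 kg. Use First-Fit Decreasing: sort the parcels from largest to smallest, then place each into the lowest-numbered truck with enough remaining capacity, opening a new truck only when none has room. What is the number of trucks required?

4 trucks

Sorted descending: 70, 67, 64, 36, 32, 26, 25, 25, 21, 19, 13, 11, 10.
truck 1: place 70 kg, 50 kg left
truck 2: place 67 kg, 53 kg left
truck 3: place 64 kg, 56 kg left
truck 1: place 36 kg, 14 kg left
truck 2: place 32 kg, 21 kg left
truck 3: place 26 kg, 30 kg left
truck 3: place 25 kg, 5 kg left
truck 4: place 25 kg, 95 kg left
truck 2: place 21 kg, 0 kg left
truck 4: place 19 kg, 76 kg left
truck 1: place 13 kg, 1 kg left
truck 4: place 11 kg, 65 kg left
truck 4: place 10 kg, 55 kg left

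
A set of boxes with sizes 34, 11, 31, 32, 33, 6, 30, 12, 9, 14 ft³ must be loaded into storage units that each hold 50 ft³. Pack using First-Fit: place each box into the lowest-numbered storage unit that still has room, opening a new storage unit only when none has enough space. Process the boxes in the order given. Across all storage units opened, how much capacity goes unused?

Put 34 ft³ in storage unit 1; 16 ft³ remain.
Put 11 ft³ in storage unit 1; 5 ft³ remain.
Put 31 ft³ in storage unit 2; 19 ft³ remain.
Put 32 ft³ in storage unit 3; 18 ft³ remain.
Put 33 ft³ in storage unit 4; 17 ft³ remain.
Put 6 ft³ in storage unit 2; 13 ft³ remain.
Put 30 ft³ in storage unit 5; 20 ft³ remain.
Put 12 ft³ in storage unit 2; 1 ft³ remain.
Put 9 ft³ in storage unit 3; 9 ft³ remain.
Put 14 ft³ in storage unit 4; 3 ft³ remain.
5 storage units × 50 ft³ = 250 ft³; used 212 ft³; unused 38 ft³.

38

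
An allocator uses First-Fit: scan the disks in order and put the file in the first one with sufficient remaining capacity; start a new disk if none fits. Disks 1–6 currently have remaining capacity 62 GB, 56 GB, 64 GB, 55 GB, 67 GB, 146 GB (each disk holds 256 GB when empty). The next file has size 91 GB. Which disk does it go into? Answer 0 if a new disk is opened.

6

Disks with room: disk 6 (146 GB).
The first with room is disk 6.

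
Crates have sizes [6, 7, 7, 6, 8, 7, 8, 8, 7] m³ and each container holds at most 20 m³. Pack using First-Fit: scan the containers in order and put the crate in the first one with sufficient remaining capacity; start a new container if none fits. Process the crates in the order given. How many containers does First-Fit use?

Put 6 m³ in container 1; 14 m³ remain.
Put 7 m³ in container 1; 7 m³ remain.
Put 7 m³ in container 1; 0 m³ remain.
Put 6 m³ in container 2; 14 m³ remain.
Put 8 m³ in container 2; 6 m³ remain.
Put 7 m³ in container 3; 13 m³ remain.
Put 8 m³ in container 3; 5 m³ remain.
Put 8 m³ in container 4; 12 m³ remain.
Put 7 m³ in container 4; 5 m³ remain.
Final containers: [6,7,7] [6,8] [7,8] [8,7].

4 containers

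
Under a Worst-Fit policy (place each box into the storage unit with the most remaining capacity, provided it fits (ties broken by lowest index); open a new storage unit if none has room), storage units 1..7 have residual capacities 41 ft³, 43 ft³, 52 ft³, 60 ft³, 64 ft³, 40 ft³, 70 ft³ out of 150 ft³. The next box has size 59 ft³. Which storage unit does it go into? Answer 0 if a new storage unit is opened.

Storage units with room: storage unit 4 (60 ft³), storage unit 5 (64 ft³), storage unit 7 (70 ft³).
Most room is storage unit 7 with 70 ft³ free.

7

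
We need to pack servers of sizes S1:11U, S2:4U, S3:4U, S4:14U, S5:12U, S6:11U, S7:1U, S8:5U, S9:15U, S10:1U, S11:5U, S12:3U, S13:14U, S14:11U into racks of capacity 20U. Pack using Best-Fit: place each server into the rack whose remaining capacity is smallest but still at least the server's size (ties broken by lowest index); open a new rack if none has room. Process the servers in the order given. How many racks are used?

7 racks

S1 (11U) → rack 1 (remaining 9U)
S2 (4U) → rack 1 (remaining 5U)
S3 (4U) → rack 1 (remaining 1U)
S4 (14U) → rack 2 (remaining 6U)
S5 (12U) → rack 3 (remaining 8U)
S6 (11U) → rack 4 (remaining 9U)
S7 (1U) → rack 1 (remaining 0U)
S8 (5U) → rack 2 (remaining 1U)
S9 (15U) → rack 5 (remaining 5U)
S10 (1U) → rack 2 (remaining 0U)
S11 (5U) → rack 5 (remaining 0U)
S12 (3U) → rack 3 (remaining 5U)
S13 (14U) → rack 6 (remaining 6U)
S14 (11U) → rack 7 (remaining 9U)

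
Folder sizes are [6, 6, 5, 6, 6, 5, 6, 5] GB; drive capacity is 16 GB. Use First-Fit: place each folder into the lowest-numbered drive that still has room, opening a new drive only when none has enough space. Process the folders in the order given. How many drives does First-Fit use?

4

6 GB → drive 1 (remaining 10 GB)
6 GB → drive 1 (remaining 4 GB)
5 GB → drive 2 (remaining 11 GB)
6 GB → drive 2 (remaining 5 GB)
6 GB → drive 3 (remaining 10 GB)
5 GB → drive 2 (remaining 0 GB)
6 GB → drive 3 (remaining 4 GB)
5 GB → drive 4 (remaining 11 GB)
Final drives: [6,6] [5,6,5] [6,6] [5].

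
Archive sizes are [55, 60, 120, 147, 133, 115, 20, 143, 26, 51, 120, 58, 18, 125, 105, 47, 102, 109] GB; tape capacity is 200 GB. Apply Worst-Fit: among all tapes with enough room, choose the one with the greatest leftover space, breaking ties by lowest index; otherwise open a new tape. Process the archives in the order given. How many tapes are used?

11 tapes

55 GB → tape 1 (remaining 145 GB)
60 GB → tape 1 (remaining 85 GB)
120 GB → tape 2 (remaining 80 GB)
147 GB → tape 3 (remaining 53 GB)
133 GB → tape 4 (remaining 67 GB)
115 GB → tape 5 (remaining 85 GB)
20 GB → tape 1 (remaining 65 GB)
143 GB → tape 6 (remaining 57 GB)
26 GB → tape 5 (remaining 59 GB)
51 GB → tape 2 (remaining 29 GB)
120 GB → tape 7 (remaining 80 GB)
58 GB → tape 7 (remaining 22 GB)
18 GB → tape 4 (remaining 49 GB)
125 GB → tape 8 (remaining 75 GB)
105 GB → tape 9 (remaining 95 GB)
47 GB → tape 9 (remaining 48 GB)
102 GB → tape 10 (remaining 98 GB)
109 GB → tape 11 (remaining 91 GB)
Final tapes: [55,60,20] [120,51] [147] [133,18] [115,26] [143] [120,58] [125] [105,47] [102] [109].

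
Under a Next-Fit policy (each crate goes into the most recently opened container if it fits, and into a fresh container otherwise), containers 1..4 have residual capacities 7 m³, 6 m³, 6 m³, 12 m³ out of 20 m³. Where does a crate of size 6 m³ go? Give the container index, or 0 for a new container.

Next-Fit only looks at container 4, which has 12 m³ free.
6 m³ fits there.

4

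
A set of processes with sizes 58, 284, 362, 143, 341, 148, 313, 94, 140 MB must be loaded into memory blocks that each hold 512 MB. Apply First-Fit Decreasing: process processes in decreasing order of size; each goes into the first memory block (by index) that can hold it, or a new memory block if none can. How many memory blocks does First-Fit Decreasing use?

Sorted descending: 362, 341, 313, 284, 148, 143, 140, 94, 58.
Put 362 MB in memory block 1; 150 MB remain.
Put 341 MB in memory block 2; 171 MB remain.
Put 313 MB in memory block 3; 199 MB remain.
Put 284 MB in memory block 4; 228 MB remain.
Put 148 MB in memory block 1; 2 MB remain.
Put 143 MB in memory block 2; 28 MB remain.
Put 140 MB in memory block 3; 59 MB remain.
Put 94 MB in memory block 4; 134 MB remain.
Put 58 MB in memory block 3; 1 MB remain.

4 memory blocks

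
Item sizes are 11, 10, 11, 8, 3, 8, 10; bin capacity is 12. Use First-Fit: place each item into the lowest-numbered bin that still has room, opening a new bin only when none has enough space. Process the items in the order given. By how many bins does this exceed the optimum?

0

First-Fit: [11] [10] [11] [8,3] [8] [10] → 6 bins.
Total size 61; any packing needs at least ⌈61/12⌉ = 6 bins.
So 6 is already optimal.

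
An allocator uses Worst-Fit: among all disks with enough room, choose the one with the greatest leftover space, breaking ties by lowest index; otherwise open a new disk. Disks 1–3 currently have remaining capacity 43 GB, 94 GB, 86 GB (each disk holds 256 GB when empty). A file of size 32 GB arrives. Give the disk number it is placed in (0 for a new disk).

2

Disks with room: disk 1 (43 GB), disk 2 (94 GB), disk 3 (86 GB).
Most room is disk 2 with 94 GB free.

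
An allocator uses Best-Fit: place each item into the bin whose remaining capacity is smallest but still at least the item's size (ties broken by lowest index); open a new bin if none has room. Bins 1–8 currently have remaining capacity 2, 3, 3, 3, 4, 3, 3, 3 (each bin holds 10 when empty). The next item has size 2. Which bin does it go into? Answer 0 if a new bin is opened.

1

Bins with room: bin 1 (2), bin 2 (3), bin 3 (3), bin 4 (3), bin 5 (4), bin 6 (3), bin 7 (3), bin 8 (3).
Tightest fit is bin 1 with 2 free.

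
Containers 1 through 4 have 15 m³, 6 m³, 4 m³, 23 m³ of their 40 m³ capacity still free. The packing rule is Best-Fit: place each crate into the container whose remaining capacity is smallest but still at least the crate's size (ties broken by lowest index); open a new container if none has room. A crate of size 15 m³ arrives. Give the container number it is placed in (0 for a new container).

1

Containers with room: container 1 (15 m³), container 4 (23 m³).
Tightest fit is container 1 with 15 m³ free.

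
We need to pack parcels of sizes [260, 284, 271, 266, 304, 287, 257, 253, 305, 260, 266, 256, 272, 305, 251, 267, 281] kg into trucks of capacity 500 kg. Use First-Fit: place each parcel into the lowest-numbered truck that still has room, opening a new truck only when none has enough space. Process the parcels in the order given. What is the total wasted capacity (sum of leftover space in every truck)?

Put 260 kg in truck 1; 240 kg remain.
Put 284 kg in truck 2; 216 kg remain.
Put 271 kg in truck 3; 229 kg remain.
Put 266 kg in truck 4; 234 kg remain.
Put 304 kg in truck 5; 196 kg remain.
Put 287 kg in truck 6; 213 kg remain.
Put 257 kg in truck 7; 243 kg remain.
Put 253 kg in truck 8; 247 kg remain.
Put 305 kg in truck 9; 195 kg remain.
Put 260 kg in truck 10; 240 kg remain.
Put 266 kg in truck 11; 234 kg remain.
Put 256 kg in truck 12; 244 kg remain.
Put 272 kg in truck 13; 228 kg remain.
Put 305 kg in truck 14; 195 kg remain.
Put 251 kg in truck 15; 249 kg remain.
Put 267 kg in truck 16; 233 kg remain.
Put 281 kg in truck 17; 219 kg remain.
17 trucks × 500 kg = 8500 kg; used 4645 kg; unused 3855 kg.

3855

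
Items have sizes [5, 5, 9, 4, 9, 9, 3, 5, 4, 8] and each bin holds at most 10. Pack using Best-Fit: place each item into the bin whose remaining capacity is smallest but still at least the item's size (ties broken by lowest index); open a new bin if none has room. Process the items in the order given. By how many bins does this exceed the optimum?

Best-Fit: [5,5] [9] [4,3] [9] [9] [5,4] [8] → 7 bins.
Total size 61; any packing needs at least ⌈61/10⌉ = 7 bins.
So 7 is already optimal.

0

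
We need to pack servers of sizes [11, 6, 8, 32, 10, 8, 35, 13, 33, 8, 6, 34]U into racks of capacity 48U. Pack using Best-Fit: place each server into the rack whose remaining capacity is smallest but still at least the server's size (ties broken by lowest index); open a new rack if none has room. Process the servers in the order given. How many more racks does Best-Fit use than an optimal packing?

Best-Fit: [11,6,8,8,8] [32,10,6] [35,13] [33] [34] → 5 racks.
Total size 204U; any packing needs at least ⌈204/48⌉ = 5 racks.
So 5 is already optimal.

0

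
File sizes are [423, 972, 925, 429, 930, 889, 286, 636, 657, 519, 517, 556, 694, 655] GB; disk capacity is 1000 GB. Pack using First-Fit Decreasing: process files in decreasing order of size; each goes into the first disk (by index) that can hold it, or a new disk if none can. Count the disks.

Sorted descending: 972, 930, 925, 889, 694, 657, 655, 636, 556, 519, 517, 429, 423, 286.
disk 1: place 972 GB, 28 GB left
disk 2: place 930 GB, 70 GB left
disk 3: place 925 GB, 75 GB left
disk 4: place 889 GB, 111 GB left
disk 5: place 694 GB, 306 GB left
disk 6: place 657 GB, 343 GB left
disk 7: place 655 GB, 345 GB left
disk 8: place 636 GB, 364 GB left
disk 9: place 556 GB, 444 GB left
disk 10: place 519 GB, 481 GB left
disk 11: place 517 GB, 483 GB left
disk 9: place 429 GB, 15 GB left
disk 10: place 423 GB, 58 GB left
disk 5: place 286 GB, 20 GB left
Final disks: [972] [930] [925] [889] [694,286] [657] [655] [636] [556,429] [519,423] [517].

11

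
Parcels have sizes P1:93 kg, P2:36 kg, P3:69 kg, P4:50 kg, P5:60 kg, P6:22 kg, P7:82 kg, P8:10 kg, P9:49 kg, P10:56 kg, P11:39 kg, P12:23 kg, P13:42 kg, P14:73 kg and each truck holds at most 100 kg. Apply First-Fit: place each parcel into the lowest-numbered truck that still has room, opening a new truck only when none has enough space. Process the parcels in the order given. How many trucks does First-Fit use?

truck 1: place P1 (93 kg), 7 kg left
truck 2: place P2 (36 kg), 64 kg left
truck 3: place P3 (69 kg), 31 kg left
truck 2: place P4 (50 kg), 14 kg left
truck 4: place P5 (60 kg), 40 kg left
truck 3: place P6 (22 kg), 9 kg left
truck 5: place P7 (82 kg), 18 kg left
truck 2: place P8 (10 kg), 4 kg left
truck 6: place P9 (49 kg), 51 kg left
truck 7: place P10 (56 kg), 44 kg left
truck 4: place P11 (39 kg), 1 kg left
truck 6: place P12 (23 kg), 28 kg left
truck 7: place P13 (42 kg), 2 kg left
truck 8: place P14 (73 kg), 27 kg left
Final trucks: [93] [36,50,10] [69,22] [60,39] [82] [49,23] [56,42] [73].

8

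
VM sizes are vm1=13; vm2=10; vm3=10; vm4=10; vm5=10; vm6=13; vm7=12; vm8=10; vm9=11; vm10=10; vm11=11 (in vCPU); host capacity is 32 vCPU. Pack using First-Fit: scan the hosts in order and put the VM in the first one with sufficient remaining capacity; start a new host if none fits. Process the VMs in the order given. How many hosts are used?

5 hosts

vm1 (13 vCPU) → host 1 (remaining 19 vCPU)
vm2 (10 vCPU) → host 1 (remaining 9 vCPU)
vm3 (10 vCPU) → host 2 (remaining 22 vCPU)
vm4 (10 vCPU) → host 2 (remaining 12 vCPU)
vm5 (10 vCPU) → host 2 (remaining 2 vCPU)
vm6 (13 vCPU) → host 3 (remaining 19 vCPU)
vm7 (12 vCPU) → host 3 (remaining 7 vCPU)
vm8 (10 vCPU) → host 4 (remaining 22 vCPU)
vm9 (11 vCPU) → host 4 (remaining 11 vCPU)
vm10 (10 vCPU) → host 4 (remaining 1 vCPU)
vm11 (11 vCPU) → host 5 (remaining 21 vCPU)
Final hosts: [13,10] [10,10,10] [13,12] [10,11,10] [11].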